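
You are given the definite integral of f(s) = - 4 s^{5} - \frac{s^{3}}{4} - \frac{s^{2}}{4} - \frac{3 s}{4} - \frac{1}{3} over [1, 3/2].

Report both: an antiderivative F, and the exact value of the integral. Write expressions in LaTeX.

Integrate term by term and add the pieces.
F(s) = \frac{s \left(- 32 s^{5} - 3 s^{3} - 4 s^{2} - 18 s - 16\right)}{48} is an antiderivative of f.
Check: d/ds[\frac{s \left(- 32 s^{5} - 3 s^{3} - 4 s^{2} - 18 s - 16\right)}{48}] = - 4 s^{5} - \frac{s^{3}}{4} - \frac{s^{2}}{4} - \frac{3 s}{4} - \frac{1}{3} = f(s).
F(3/2) = - \frac{2441}{256}; F(1) = - \frac{73}{48}.
Integral = F(3/2) - F(1) = - \frac{6155}{768}.

Antiderivative: F(s) = \frac{s \left(- 32 s^{5} - 3 s^{3} - 4 s^{2} - 18 s - 16\right)}{48}; value = - \frac{6155}{768}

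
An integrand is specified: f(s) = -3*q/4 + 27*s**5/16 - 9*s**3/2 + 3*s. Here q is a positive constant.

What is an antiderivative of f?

An antiderivative is F(s) = -(72*q*s - 27*s**6 + 108*s**4 - 144*s**2 + 64)/96.

The integrand splits into summands that can be handled one at a time.
Check: d/ds[-(72*q*s - 27*s**6 + 108*s**4 - 144*s**2 + 64)/96] = -3*q/4 + 27*s**5/16 - 9*s**3/2 + 3*s = f(s).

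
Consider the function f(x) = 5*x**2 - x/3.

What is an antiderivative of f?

Integrate term by term and add the pieces.
Check: d/dx[5*x**3/3 - x**2/6] = 5*x**2 - x/3 = f(x).

An antiderivative is F(x) = 5*x**3/3 - x**2/6.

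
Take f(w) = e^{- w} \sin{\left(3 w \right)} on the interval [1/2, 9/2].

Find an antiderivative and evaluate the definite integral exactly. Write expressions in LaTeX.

Antiderivative: F(w) = \frac{\left(- \sin{\left(3 w \right)} - 3 \cos{\left(3 w \right)}\right) e^{- w}}{10}; value = - \frac{3 \cos{\left(\frac{27}{2} \right)}}{10 e^{\frac{9}{2}}} - \frac{\sin{\left(\frac{27}{2} \right)}}{10 e^{\frac{9}{2}}} + \frac{3 \cos{\left(\frac{3}{2} \right)}}{10 e^{\frac{1}{2}}} + \frac{\sin{\left(\frac{3}{2} \right)}}{10 e^{\frac{1}{2}}}

Any candidate F(w) must reproduce f(w) exactly when differentiated.
F(w) = \frac{\left(- \sin{\left(3 w \right)} - 3 \cos{\left(3 w \right)}\right) e^{- w}}{10} is an antiderivative of f.
Check: d/dw[\frac{\left(- \sin{\left(3 w \right)} - 3 \cos{\left(3 w \right)}\right) e^{- w}}{10}] = e^{- w} \sin{\left(3 w \right)} = f(w).
F(9/2) = - \frac{3 \cos{\left(\frac{27}{2} \right)}}{10 e^{\frac{9}{2}}} - \frac{\sin{\left(\frac{27}{2} \right)}}{10 e^{\frac{9}{2}}}; F(1/2) = - \frac{\sin{\left(\frac{3}{2} \right)}}{10 e^{\frac{1}{2}}} - \frac{3 \cos{\left(\frac{3}{2} \right)}}{10 e^{\frac{1}{2}}}.
Integral = F(9/2) - F(1/2) = - \frac{3 \cos{\left(\frac{27}{2} \right)}}{10 e^{\frac{9}{2}}} - \frac{\sin{\left(\frac{27}{2} \right)}}{10 e^{\frac{9}{2}}} + \frac{3 \cos{\left(\frac{3}{2} \right)}}{10 e^{\frac{1}{2}}} + \frac{\sin{\left(\frac{3}{2} \right)}}{10 e^{\frac{1}{2}}}.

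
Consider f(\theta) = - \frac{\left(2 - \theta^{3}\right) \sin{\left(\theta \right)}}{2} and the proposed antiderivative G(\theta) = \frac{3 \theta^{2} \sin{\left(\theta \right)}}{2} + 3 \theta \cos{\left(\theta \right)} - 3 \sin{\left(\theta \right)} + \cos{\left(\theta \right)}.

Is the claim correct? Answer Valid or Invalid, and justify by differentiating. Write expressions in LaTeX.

Invalid: d/d\theta[G] - f = - \frac{\theta^{3} \sin{\left(\theta \right)}}{2} + \frac{3 \theta^{2} \cos{\left(\theta \right)}}{2}, which is not 0.

d/d\theta[G] = \frac{3 \theta^{2} \cos{\left(\theta \right)}}{2} - \sin{\left(\theta \right)}
d/d\theta[G] - f(\theta) = - \frac{\theta^{3} \sin{\left(\theta \right)}}{2} + \frac{3 \theta^{2} \cos{\left(\theta \right)}}{2} != 0.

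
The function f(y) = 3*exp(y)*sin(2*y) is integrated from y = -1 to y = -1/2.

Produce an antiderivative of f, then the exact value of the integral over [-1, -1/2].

Check any antiderivative F(y) by computing F'(y) and comparing it with f(y).
F(y) = -3*(-sin(2*y) + 2*cos(2*y))*exp(y)/5 is an antiderivative of f.
Check: d/dy[-3*(-sin(2*y) + 2*cos(2*y))*exp(y)/5] = 3*exp(y)*sin(2*y) = f(y).
F(-1/2) = -6*exp(-1/2)*cos(1)/5 - 3*exp(-1/2)*sin(1)/5; F(-1) = -3*exp(-1)*sin(2)/5 - 6*exp(-1)*cos(2)/5.
Integral = F(-1/2) - F(-1) = -6*exp(-1/2)*cos(1)/5 - 3*exp(-1/2)*sin(1)/5 + 6*exp(-1)*cos(2)/5 + 3*exp(-1)*sin(2)/5.

Antiderivative: F(y) = -3*(-sin(2*y) + 2*cos(2*y))*exp(y)/5; value = -6*exp(-1/2)*cos(1)/5 - 3*exp(-1/2)*sin(1)/5 + 6*exp(-1)*cos(2)/5 + 3*exp(-1)*sin(2)/5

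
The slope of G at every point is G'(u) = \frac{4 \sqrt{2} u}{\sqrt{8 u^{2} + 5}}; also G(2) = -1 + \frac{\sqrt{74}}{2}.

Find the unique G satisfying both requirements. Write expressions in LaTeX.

G(u) = \sqrt{4 u^{2} + \frac{5}{2}} - 1

G'(u) matches the chain-rule pattern g'(h)*h' with inner function h(u) = 4 u^{2} + \frac{5}{2}; substituting w = h(u) collapses the integral.
A general antiderivative is \sqrt{4 u^{2} + \frac{5}{2}} + C.
The condition gives C = -1 + \frac{\sqrt{74}}{2} - (\frac{\sqrt{74}}{2}) = -1.
So G(u) = \sqrt{4 u^{2} + \frac{5}{2}} - 1.
Check: d/du[\sqrt{4 u^{2} + \frac{5}{2}} - 1] = \frac{4 \sqrt{2} u}{\sqrt{8 u^{2} + 5}} = G'(u).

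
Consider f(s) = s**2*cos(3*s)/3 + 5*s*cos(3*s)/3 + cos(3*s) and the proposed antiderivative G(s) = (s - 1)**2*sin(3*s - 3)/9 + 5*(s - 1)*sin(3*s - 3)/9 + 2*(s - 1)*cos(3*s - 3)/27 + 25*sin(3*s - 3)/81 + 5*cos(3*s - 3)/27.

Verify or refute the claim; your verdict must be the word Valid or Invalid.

Invalid: d/ds[G] - f = -s**2*cos(3*s)/3 + s**2*cos(3*s - 3)/3 - 5*s*cos(3*s)/3 + s*cos(3*s - 3) - cos(3*s) - cos(3*s - 3)/3, which is not 0.

d/ds[G] = s**2*cos(3*s - 3)/3 + s*cos(3*s - 3) - cos(3*s - 3)/3
d/ds[G] - f(s) = -s**2*cos(3*s)/3 + s**2*cos(3*s - 3)/3 - 5*s*cos(3*s)/3 + s*cos(3*s - 3) - cos(3*s) - cos(3*s - 3)/3 != 0.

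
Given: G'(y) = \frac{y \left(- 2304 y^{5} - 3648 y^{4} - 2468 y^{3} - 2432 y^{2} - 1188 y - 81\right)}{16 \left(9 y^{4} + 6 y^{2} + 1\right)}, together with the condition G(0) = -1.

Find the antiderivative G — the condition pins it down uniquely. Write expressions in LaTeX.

Differentiate the proposed G(y) back; it has to land on the given G'(y).
A general antiderivative is - \frac{3 \left(2 y + \frac{1}{4}\right) \left(\frac{4 y^{2}}{3} + \frac{3 y}{2}\right)^{2}}{2 \left(y^{2} + \frac{1}{3}\right)} + C.
The condition gives C = -1 - (0) = -1.
So G(y) = \frac{- y^{2} \left(8 y + 1\right) \left(8 y + 9\right)^{2} - 96 y^{2} - 32}{32 \left(3 y^{2} + 1\right)}.
Check: d/dy[\frac{- y^{2} \left(8 y + 1\right) \left(8 y + 9\right)^{2} - 96 y^{2} - 32}{32 \left(3 y^{2} + 1\right)}] = \frac{- 2304 y^{6} - 3648 y^{5} - 2468 y^{4} - 2432 y^{3} - 1188 y^{2} - 81 y}{144 y^{4} + 96 y^{2} + 16}, which equals G'(y).

G(y) = \frac{- y^{2} \left(8 y + 1\right) \left(8 y + 9\right)^{2} - 96 y^{2} - 32}{32 \left(3 y^{2} + 1\right)}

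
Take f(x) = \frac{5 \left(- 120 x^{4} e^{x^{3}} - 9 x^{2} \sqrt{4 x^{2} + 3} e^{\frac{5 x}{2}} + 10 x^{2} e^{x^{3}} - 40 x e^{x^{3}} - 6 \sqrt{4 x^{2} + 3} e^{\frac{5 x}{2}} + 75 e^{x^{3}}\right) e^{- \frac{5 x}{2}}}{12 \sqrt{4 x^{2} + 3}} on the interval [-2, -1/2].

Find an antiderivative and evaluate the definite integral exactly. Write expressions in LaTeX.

A candidate is checked by its d/dx: the result must match f(x).
F(x) = - \frac{5 x^{3}}{4} - \frac{5 x}{2} - \frac{25 \sqrt{4 x^{2} + 3} e^{x^{3} - \frac{5 x}{2}}}{6} is an antiderivative of f.
Check: d/dx[- \frac{5 x^{3}}{4} - \frac{5 x}{2} - \frac{25 \sqrt{4 x^{2} + 3} e^{x^{3} - \frac{5 x}{2}}}{6}] = \frac{- 600 x^{4} e^{- \frac{5 x}{2}} e^{x^{3}} - 45 x^{2} \sqrt{4 x^{2} + 3} + 50 x^{2} e^{- \frac{5 x}{2}} e^{x^{3}} - 200 x e^{- \frac{5 x}{2}} e^{x^{3}} - 30 \sqrt{4 x^{2} + 3} + 375 e^{- \frac{5 x}{2}} e^{x^{3}}}{12 \sqrt{4 x^{2} + 3}}, which equals f(x).
F(-1/2) = \frac{45}{32} - \frac{25 e^{\frac{9}{8}}}{3}; F(-2) = - \frac{25 \sqrt{19}}{6 e^{3}} + 15.
Integral = F(-1/2) - F(-2) = - \frac{25 e^{\frac{9}{8}}}{3} - \frac{435}{32} + \frac{25 \sqrt{19}}{6 e^{3}}.

Antiderivative: F(x) = - \frac{5 x^{3}}{4} - \frac{5 x}{2} - \frac{25 \sqrt{4 x^{2} + 3} e^{x^{3} - \frac{5 x}{2}}}{6}; value = - \frac{25 e^{\frac{9}{8}}}{3} - \frac{435}{32} + \frac{25 \sqrt{19}}{6 e^{3}}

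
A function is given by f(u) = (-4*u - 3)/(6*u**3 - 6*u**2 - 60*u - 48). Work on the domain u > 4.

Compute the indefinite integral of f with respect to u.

F(u) = -19*log(u - 4)/180 - log(u + 1)/30 + 5*log(u + 2)/36 + C

The denominator factors as 6*(u - 4)*(u + 1)*(u + 2); partial fractions split f into directly integrable pieces: 5/(36*(u + 2)) - 1/(30*(u + 1)) - 19/(180*(u - 4)).
Check: d/du[-19*log(u - 4)/180 - log(u + 1)/30 + 5*log(u + 2)/36] = (-4*u - 3)/(6*u**3 - 6*u**2 - 60*u - 48) = f(u).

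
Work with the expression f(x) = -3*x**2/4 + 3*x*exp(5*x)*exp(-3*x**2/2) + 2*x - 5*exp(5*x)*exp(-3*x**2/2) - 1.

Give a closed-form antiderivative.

Integrate term by term and add the pieces.
Check: d/dx[-x**3/4 + x**2 - x - exp(-3*x**2/2 + 5*x)] = -3*x**2/4 + 3*x*exp(5*x)*exp(-3*x**2/2) + 2*x - 5*exp(5*x)*exp(-3*x**2/2) - 1 = f(x).

An antiderivative is F(x) = -x**3/4 + x**2 - x - exp(-3*x**2/2 + 5*x).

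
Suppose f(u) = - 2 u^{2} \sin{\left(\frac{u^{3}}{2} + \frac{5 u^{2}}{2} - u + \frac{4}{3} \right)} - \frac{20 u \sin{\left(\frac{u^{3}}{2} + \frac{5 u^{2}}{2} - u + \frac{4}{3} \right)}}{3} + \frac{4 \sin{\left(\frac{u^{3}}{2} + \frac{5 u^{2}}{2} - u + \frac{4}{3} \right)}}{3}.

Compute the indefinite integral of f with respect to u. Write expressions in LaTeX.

f matches the chain-rule pattern g'(h)*h' with inner function h(u) = \frac{u^{3}}{2} + \frac{5 u^{2}}{2} - u + \frac{4}{3}; substituting w = h(u) collapses the integral.
Check: d/du[\frac{4 \cos{\left(\frac{u^{3}}{2} + \frac{5 u^{2}}{2} - u + \frac{4}{3} \right)}}{3}] = - 2 u^{2} \sin{\left(\frac{u^{3}}{2} + \frac{5 u^{2}}{2} - u + \frac{4}{3} \right)} - \frac{20 u \sin{\left(\frac{u^{3}}{2} + \frac{5 u^{2}}{2} - u + \frac{4}{3} \right)}}{3} + \frac{4 \sin{\left(\frac{u^{3}}{2} + \frac{5 u^{2}}{2} - u + \frac{4}{3} \right)}}{3} = f(u).

F(u) = \frac{4 \cos{\left(\frac{u^{3}}{2} + \frac{5 u^{2}}{2} - u + \frac{4}{3} \right)}}{3} + C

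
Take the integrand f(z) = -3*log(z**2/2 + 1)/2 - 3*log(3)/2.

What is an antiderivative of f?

An antiderivative is F(z) = -3*z*log(3*z**2/2 + 3)/2 + 3*z - 3*sqrt(2)*atan(sqrt(2)*z/2).

Recover f(z) by differentiating a candidate F(z); any mismatch rules it out.
Check: d/dz[-3*z*log(3*z**2/2 + 3)/2 + 3*z - 3*sqrt(2)*atan(sqrt(2)*z/2)] = -3*log(z**2/2 + 1)/2 - 3*log(3)/2 = f(z).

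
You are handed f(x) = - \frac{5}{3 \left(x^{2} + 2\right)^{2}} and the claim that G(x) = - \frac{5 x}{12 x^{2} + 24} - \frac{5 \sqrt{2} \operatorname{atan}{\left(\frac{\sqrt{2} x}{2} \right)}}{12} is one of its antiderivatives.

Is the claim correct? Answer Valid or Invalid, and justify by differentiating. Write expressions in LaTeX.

d/dx[G] = \frac{- 5 x^{2} - 30}{12 x^{4} + 48 x^{2} + 48}
d/dx[G] - f(x) = - \frac{5}{12 x^{2} + 24} != 0.

Invalid: d/dx[G] - f = - \frac{5}{12 x^{2} + 24}, which is not 0.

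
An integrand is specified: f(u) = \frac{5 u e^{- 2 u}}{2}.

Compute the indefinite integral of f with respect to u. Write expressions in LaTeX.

F(u) = \frac{\left(- 10 u - 5\right) e^{- 2 u}}{8} + C

Recognize the product-rule pattern: f = v'r + vr' with v = - \frac{5 u}{4} - \frac{5}{8}, r = e^{- 2 u}, so integration by parts undoes it.
Check: d/du[\frac{\left(- 10 u - 5\right) e^{- 2 u}}{8}] = \frac{5 u e^{- 2 u}}{2} = f(u).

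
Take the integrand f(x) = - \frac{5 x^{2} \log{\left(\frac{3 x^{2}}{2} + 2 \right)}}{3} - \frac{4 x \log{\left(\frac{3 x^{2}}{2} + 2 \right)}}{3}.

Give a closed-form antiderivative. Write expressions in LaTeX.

Integrate term by term and add the pieces.
Check: d/dx[\frac{30 x^{3} + 9 x^{2} \left(- 5 x - 6\right) \log{\left(\frac{3 x^{2}}{2} + 2 \right)} + 54 x^{2} - 120 x - 72 \log{\left(x^{2} + \frac{4}{3} \right)} + 80 \sqrt{3} \operatorname{atan}{\left(\frac{\sqrt{3} x}{2} \right)}}{81}] = - \frac{5 x^{2} \log{\left(\frac{3 x^{2}}{2} + 2 \right)}}{3} - \frac{4 x \log{\left(\frac{3 x^{2}}{2} + 2 \right)}}{3} = f(x).

An antiderivative is F(x) = \frac{30 x^{3} + 9 x^{2} \left(- 5 x - 6\right) \log{\left(\frac{3 x^{2}}{2} + 2 \right)} + 54 x^{2} - 120 x - 72 \log{\left(x^{2} + \frac{4}{3} \right)} + 80 \sqrt{3} \operatorname{atan}{\left(\frac{\sqrt{3} x}{2} \right)}}{81}.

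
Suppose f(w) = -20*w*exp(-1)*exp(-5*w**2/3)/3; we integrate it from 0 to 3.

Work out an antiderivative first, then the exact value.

Antiderivative: F(w) = 2*exp(-1)*exp(-5*w**2/3); value = -2*exp(-1) + 2*exp(-16)

The substitution u = -5*w**2/3 - 1 works: f is exactly (dF/du)*(du/dw) for that inner function.
F(w) = 2*exp(-1)*exp(-5*w**2/3) is an antiderivative of f.
Check: d/dw[2*exp(-1)*exp(-5*w**2/3)] = -20*w*exp(-1)*exp(-5*w**2/3)/3 = f(w).
F(3) = 2*exp(-16); F(0) = 2*exp(-1).
Integral = F(3) - F(0) = -2*exp(-1) + 2*exp(-16).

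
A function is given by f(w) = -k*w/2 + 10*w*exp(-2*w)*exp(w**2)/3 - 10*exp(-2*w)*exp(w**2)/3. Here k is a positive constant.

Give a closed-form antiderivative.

An antiderivative is F(w) = -k*w**2/4 + 5*exp(-2*w)*exp(w**2)/3.

Integrate term by term and add the pieces.
Check: d/dw[-k*w**2/4 + 5*exp(-2*w)*exp(w**2)/3] = (-3*k*w*exp(2*w) + 20*w*exp(w**2) - 20*exp(w**2))*exp(-2*w)/6, which equals f(w).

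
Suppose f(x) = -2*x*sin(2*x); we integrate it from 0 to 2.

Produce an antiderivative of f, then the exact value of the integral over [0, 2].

Antiderivative: F(x) = x*cos(2*x) - sin(2*x)/2; value = 2*cos(4) - sin(4)/2

An antiderivative F(x) passes only if d/dx[F] lands on f(x) exactly.
F(x) = x*cos(2*x) - sin(2*x)/2 is an antiderivative of f.
Check: d/dx[x*cos(2*x) - sin(2*x)/2] = -2*x*sin(2*x) = f(x).
F(2) = 2*cos(4) - sin(4)/2; F(0) = 0.
Integral = F(2) - F(0) = 2*cos(4) - sin(4)/2.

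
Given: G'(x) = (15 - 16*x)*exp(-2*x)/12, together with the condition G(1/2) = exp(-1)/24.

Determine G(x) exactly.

G'(x) has the shape u'v + uv' for u = 2*x/3 - 7/24 and v = exp(-2*x) — it is the derivative of the product u*v.
A general antiderivative is (16*x - 7)*exp(-2*x)/24 + C.
The condition gives C = exp(-1)/24 - (exp(-1)/24) = 0.
So G(x) = (16*x - 7)*exp(-2*x)/24.
Check: d/dx[(16*x - 7)*exp(-2*x)/24] = (15 - 16*x)*exp(-2*x)/12 = G'(x).

G(x) = (16*x - 7)*exp(-2*x)/24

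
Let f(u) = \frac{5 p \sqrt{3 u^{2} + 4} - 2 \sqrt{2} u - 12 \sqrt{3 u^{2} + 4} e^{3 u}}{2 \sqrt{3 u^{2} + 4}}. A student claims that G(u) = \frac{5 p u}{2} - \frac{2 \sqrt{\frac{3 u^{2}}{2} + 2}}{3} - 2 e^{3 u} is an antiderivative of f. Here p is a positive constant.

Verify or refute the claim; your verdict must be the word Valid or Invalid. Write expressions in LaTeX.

Valid: G'(u) = f(u).

d/du[G] = \frac{5 p \sqrt{3 u^{2} + 4} - 2 \sqrt{2} u - 12 \sqrt{3 u^{2} + 4} e^{3 u}}{2 \sqrt{3 u^{2} + 4}}
This equals f(u) exactly, so the claim holds.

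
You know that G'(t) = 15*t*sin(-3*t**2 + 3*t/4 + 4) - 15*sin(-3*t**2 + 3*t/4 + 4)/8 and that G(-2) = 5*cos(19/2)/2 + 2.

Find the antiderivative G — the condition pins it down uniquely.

The substitution u = -3*t**2 + 3*t/4 + 4 works: G'(t) is exactly (dG/du)*(du/dt) for that inner function.
A general antiderivative is 5*cos(-3*t**2 + 3*t/4 + 4)/2 + C.
The condition gives C = 5*cos(19/2)/2 + 2 - (5*cos(19/2)/2) = 2.
So G(t) = 5*cos(-3*t**2 + 3*t/4 + 4)/2 + 2.
Check: d/dt[5*cos(-3*t**2 + 3*t/4 + 4)/2 + 2] = 15*t*sin(-3*t**2 + 3*t/4 + 4) - 15*sin(-3*t**2 + 3*t/4 + 4)/8 = G'(t).

G(t) = 5*cos(-3*t**2 + 3*t/4 + 4)/2 + 2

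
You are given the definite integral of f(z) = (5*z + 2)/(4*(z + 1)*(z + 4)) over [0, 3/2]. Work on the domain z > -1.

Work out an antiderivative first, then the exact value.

Antiderivative: F(z) = -log(z + 1)/4 + 3*log(z + 4)/2; value = -3*log(4)/2 - log(5/2)/4 + 3*log(11/2)/2

The denominator factors as 4*(z + 1)*(z + 4); partial fractions split f into directly integrable pieces: 3/(2*(z + 4)) - 1/(4*(z + 1)).
F(z) = -log(z + 1)/4 + 3*log(z + 4)/2 is an antiderivative of f.
Check: d/dz[-log(z + 1)/4 + 3*log(z + 4)/2] = (5*z + 2)/(4*z**2 + 20*z + 16), which equals f(z).
F(3/2) = -log(5/2)/4 + 3*log(11/2)/2; F(0) = 3*log(4)/2.
Integral = F(3/2) - F(0) = -3*log(4)/2 - log(5/2)/4 + 3*log(11/2)/2.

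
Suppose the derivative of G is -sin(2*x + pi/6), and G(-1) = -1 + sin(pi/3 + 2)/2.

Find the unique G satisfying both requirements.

G(x) = (cos(2*x + pi/6) - 2)/2

Check a candidate G(x) by differentiating: d/dx[G] must match the given G'(x).
A general antiderivative is cos(2*x + pi/6)/2 + C.
The condition gives C = -1 + sin(pi/3 + 2)/2 - (sin(pi/3 + 2)/2) = -1.
So G(x) = (cos(2*x + pi/6) - 2)/2.
Check: d/dx[(cos(2*x + pi/6) - 2)/2] = -sin(2*x + pi/6) = G'(x).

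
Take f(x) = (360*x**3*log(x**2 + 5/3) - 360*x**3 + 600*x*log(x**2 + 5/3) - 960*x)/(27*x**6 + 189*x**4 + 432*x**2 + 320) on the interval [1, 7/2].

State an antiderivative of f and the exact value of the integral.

Antiderivative: F(x) = -10*log(x**2 + 5/3)/(3*x**2/2 + 4); value = -80*log(167/12)/179 + 20*log(8/3)/11

f has the shape u'v + uv' for u = -10/(3*x**2/2 + 4) and v = log(x**2 + 5/3) — it is the derivative of the product u*v.
F(x) = -10*log(x**2 + 5/3)/(3*x**2/2 + 4) is an antiderivative of f.
Check: d/dx[-10*log(x**2 + 5/3)/(3*x**2/2 + 4)] = (360*x**3*log(x**2 + 5/3) - 360*x**3 + 600*x*log(x**2 + 5/3) - 960*x)/(27*x**6 + 189*x**4 + 432*x**2 + 320) = f(x).
F(7/2) = -80*log(167/12)/179; F(1) = -20*log(8/3)/11.
Integral = F(7/2) - F(1) = -80*log(167/12)/179 + 20*log(8/3)/11.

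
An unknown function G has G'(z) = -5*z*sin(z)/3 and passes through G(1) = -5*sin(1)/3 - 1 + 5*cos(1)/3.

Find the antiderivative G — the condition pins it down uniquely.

Whatever form G(z) takes, its d/dz must return the stated G'(z).
A general antiderivative is 5*z*cos(z)/3 - 5*sin(z)/3 + C.
The condition gives C = -5*sin(1)/3 - 1 + 5*cos(1)/3 - (-5*sin(1)/3 + 5*cos(1)/3) = -1.
So G(z) = 5*z*cos(z)/3 - 5*sin(z)/3 - 1.
Check: d/dz[5*z*cos(z)/3 - 5*sin(z)/3 - 1] = -5*z*sin(z)/3 = G'(z).

G(z) = 5*z*cos(z)/3 - 5*sin(z)/3 - 1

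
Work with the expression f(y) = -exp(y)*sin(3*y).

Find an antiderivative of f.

An antiderivative is F(y) = -exp(y)*sin(3*y)/10 + 3*exp(y)*cos(3*y)/10.

Whatever form F(y) takes, F'(y) = f(y) is non-negotiable.
Check: d/dy[-exp(y)*sin(3*y)/10 + 3*exp(y)*cos(3*y)/10] = -exp(y)*sin(3*y) = f(y).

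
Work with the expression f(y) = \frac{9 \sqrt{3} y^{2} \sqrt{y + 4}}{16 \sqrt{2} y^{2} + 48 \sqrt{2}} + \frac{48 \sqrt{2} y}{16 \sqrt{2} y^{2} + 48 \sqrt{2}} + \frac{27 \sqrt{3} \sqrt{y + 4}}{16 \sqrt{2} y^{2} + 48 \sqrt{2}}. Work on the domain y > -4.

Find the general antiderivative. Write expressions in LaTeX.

F(y) = \frac{\sqrt{2} \left(3 \sqrt{3} y \sqrt{y + 4} + 12 \sqrt{3} \sqrt{y + 4} + 12 \sqrt{2} \log{\left(y^{2} + 3 \right)}\right)}{16} + C

The integrand splits into summands that can be handled one at a time.
Check: d/dy[\frac{\sqrt{2} \left(3 \sqrt{3} y \sqrt{y + 4} + 12 \sqrt{3} \sqrt{y + 4} + 12 \sqrt{2} \log{\left(y^{2} + 3 \right)}\right)}{16}] = \frac{9 \sqrt{6} y^{3} + 36 \sqrt{6} y^{2} + 96 y \sqrt{y + 4} + 27 \sqrt{6} y + 108 \sqrt{6}}{32 y^{2} \sqrt{y + 4} + 96 \sqrt{y + 4}}, which equals f(y).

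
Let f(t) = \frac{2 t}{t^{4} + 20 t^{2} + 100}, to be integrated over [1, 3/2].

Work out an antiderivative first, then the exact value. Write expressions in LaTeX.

f matches the chain-rule pattern g'(h)*h' with inner function h(t) = \frac{t^{2}}{2} + 5; substituting u = h(t) collapses the integral.
F(t) = - \frac{1}{t^{2} + 10} is an antiderivative of f.
Check: d/dt[- \frac{1}{t^{2} + 10}] = \frac{2 t}{t^{4} + 20 t^{2} + 100} = f(t).
F(3/2) = - \frac{4}{49}; F(1) = - \frac{1}{11}.
Integral = F(3/2) - F(1) = \frac{5}{539}.

Antiderivative: F(t) = - \frac{1}{t^{2} + 10}; value = \frac{5}{539}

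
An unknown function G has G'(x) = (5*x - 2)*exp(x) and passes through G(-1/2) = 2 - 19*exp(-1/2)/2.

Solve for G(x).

G'(x) has the shape u'v + uv' for u = 5*x - 7 and v = exp(x) — it is the derivative of the product u*v.
A general antiderivative is (5*x - 7)*exp(x) + C.
The condition gives C = 2 - 19*exp(-1/2)/2 - (-19*exp(-1/2)/2) = 2.
So G(x) = 5*x*exp(x) - 7*exp(x) + 2.
Check: d/dx[5*x*exp(x) - 7*exp(x) + 2] = 5*x*exp(x) - 2*exp(x), which equals G'(x).

G(x) = 5*x*exp(x) - 7*exp(x) + 2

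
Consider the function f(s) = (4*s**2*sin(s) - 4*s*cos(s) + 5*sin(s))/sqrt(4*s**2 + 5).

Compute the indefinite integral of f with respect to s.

F(s) = -sqrt(4*s**2 + 5)*cos(s) + C

Recognize the product-rule pattern: f = u'v + uv' with u = -sqrt(4*s**2 + 5), v = cos(s), so integration by parts undoes it.
Check: d/ds[-sqrt(4*s**2 + 5)*cos(s)] = (4*s**2*sin(s) - 4*s*cos(s) + 5*sin(s))/sqrt(4*s**2 + 5) = f(s).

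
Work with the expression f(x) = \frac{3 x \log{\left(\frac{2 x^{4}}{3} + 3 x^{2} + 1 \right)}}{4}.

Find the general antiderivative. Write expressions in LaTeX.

F(x) = \frac{3 x^{2} \log{\left(\frac{2 x^{4}}{3} + 3 x^{2} + 1 \right)}}{8} - \frac{3 x^{2}}{4} - \frac{3 \sqrt{57} \log{\left(x^{2} - \frac{\sqrt{57}}{4} + \frac{9}{4} \right)}}{32} + \frac{27 \log{\left(x^{2} - \frac{\sqrt{57}}{4} + \frac{9}{4} \right)}}{32} + \frac{3 \sqrt{57} \log{\left(x^{2} + \frac{\sqrt{57}}{4} + \frac{9}{4} \right)}}{32} + \frac{27 \log{\left(x^{2} + \frac{\sqrt{57}}{4} + \frac{9}{4} \right)}}{32} + C

A first test for any F(x): its x-derivative must equal f(x) identically.
Check: d/dx[\frac{3 x^{2} \log{\left(\frac{2 x^{4}}{3} + 3 x^{2} + 1 \right)}}{8} - \frac{3 x^{2}}{4} - \frac{3 \sqrt{57} \log{\left(x^{2} - \frac{\sqrt{57}}{4} + \frac{9}{4} \right)}}{32} + \frac{27 \log{\left(x^{2} - \frac{\sqrt{57}}{4} + \frac{9}{4} \right)}}{32} + \frac{3 \sqrt{57} \log{\left(x^{2} + \frac{\sqrt{57}}{4} + \frac{9}{4} \right)}}{32} + \frac{27 \log{\left(x^{2} + \frac{\sqrt{57}}{4} + \frac{9}{4} \right)}}{32}] = \frac{3 x \log{\left(\frac{2 x^{4}}{3} + 3 x^{2} + 1 \right)}}{4} = f(x).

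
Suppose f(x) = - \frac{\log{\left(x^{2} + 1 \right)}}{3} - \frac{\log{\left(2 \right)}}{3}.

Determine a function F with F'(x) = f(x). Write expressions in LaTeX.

Any candidate F(x) must reproduce f(x) exactly when differentiated.
Check: d/dx[- \frac{x \log{\left(2 x^{2} + 2 \right)} - 2 x + 2 \operatorname{atan}{\left(x \right)}}{3}] = - \frac{\log{\left(x^{2} + 1 \right)}}{3} - \frac{\log{\left(2 \right)}}{3} = f(x).

An antiderivative is F(x) = - \frac{x \log{\left(2 x^{2} + 2 \right)} - 2 x + 2 \operatorname{atan}{\left(x \right)}}{3}.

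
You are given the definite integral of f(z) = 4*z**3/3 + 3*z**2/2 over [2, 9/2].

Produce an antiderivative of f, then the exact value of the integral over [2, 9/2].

The integrand splits into summands that can be handled one at a time.
F(z) = (2*z**4 + 3*z**3 - 6)/6 is an antiderivative of f.
Check: d/dz[(2*z**4 + 3*z**3 - 6)/6] = 4*z**3/3 + 3*z**2/2 = f(z).
F(9/2) = 725/4; F(2) = 25/3.
Integral = F(9/2) - F(2) = 2075/12.

Antiderivative: F(z) = (2*z**4 + 3*z**3 - 6)/6; value = 2075/12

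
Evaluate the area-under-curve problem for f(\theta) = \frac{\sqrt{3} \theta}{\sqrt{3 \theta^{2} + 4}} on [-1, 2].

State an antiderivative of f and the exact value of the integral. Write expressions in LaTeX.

f matches the chain-rule pattern g'(h)*h' with inner function h(\theta) = \theta^{2} + \frac{4}{3}; substituting u = h(\theta) collapses the integral.
F(\theta) = \sqrt{\theta^{2} + \frac{4}{3}} is an antiderivative of f.
Check: d/d\theta[\sqrt{\theta^{2} + \frac{4}{3}}] = \frac{\sqrt{3} \theta}{\sqrt{3 \theta^{2} + 4}} = f(\theta).
F(2) = \frac{4 \sqrt{3}}{3}; F(-1) = \frac{\sqrt{21}}{3}.
Integral = F(2) - F(-1) = - \frac{\sqrt{21}}{3} + \frac{4 \sqrt{3}}{3}.

Antiderivative: F(\theta) = \sqrt{\theta^{2} + \frac{4}{3}}; value = - \frac{\sqrt{21}}{3} + \frac{4 \sqrt{3}}{3}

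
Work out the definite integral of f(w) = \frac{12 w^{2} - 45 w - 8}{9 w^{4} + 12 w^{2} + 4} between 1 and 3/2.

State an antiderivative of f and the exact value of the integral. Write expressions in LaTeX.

Recognize the product-rule pattern: f = u'v + uv' with u = \frac{1}{\frac{w^{2}}{2} + \frac{1}{3}}, v = \frac{5}{4} - \frac{2 w}{3}, so integration by parts undoes it.
F(w) = - \frac{8 w - 15}{2 \left(3 w^{2} + 2\right)} is an antiderivative of f.
Check: d/dw[- \frac{8 w - 15}{2 \left(3 w^{2} + 2\right)}] = \frac{12 w^{2} - 45 w - 8}{9 w^{4} + 12 w^{2} + 4} = f(w).
F(3/2) = \frac{6}{35}; F(1) = \frac{7}{10}.
Integral = F(3/2) - F(1) = - \frac{37}{70}.

Antiderivative: F(w) = - \frac{8 w - 15}{2 \left(3 w^{2} + 2\right)}; value = - \frac{37}{70}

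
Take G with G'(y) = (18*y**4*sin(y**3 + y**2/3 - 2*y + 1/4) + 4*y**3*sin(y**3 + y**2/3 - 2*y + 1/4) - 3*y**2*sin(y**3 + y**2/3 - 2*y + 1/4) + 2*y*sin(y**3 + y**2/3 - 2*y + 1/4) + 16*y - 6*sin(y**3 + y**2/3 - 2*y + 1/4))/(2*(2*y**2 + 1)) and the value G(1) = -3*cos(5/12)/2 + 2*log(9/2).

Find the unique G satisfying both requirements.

A first test for any G(y): its y-derivative must equal the given G'(y).
A general antiderivative is 2*log(3*y**2 + 3/2) - 3*cos(y**3 + y**2/3 - 2*y + 1/4)/2 + C.
The condition gives C = -3*cos(5/12)/2 + 2*log(9/2) - (-3*cos(5/12)/2 + 2*log(9/2)) = 0.
So G(y) = -(-4*log(3*y**2 + 3/2) + 3*cos(y**3 + y**2/3 - 2*y + 1/4))/2.
Check: d/dy[-(-4*log(3*y**2 + 3/2) + 3*cos(y**3 + y**2/3 - 2*y + 1/4))/2] = (18*y**4*sin(y**3 + y**2/3 - 2*y + 1/4) + 4*y**3*sin(y**3 + y**2/3 - 2*y + 1/4) - 3*y**2*sin(y**3 + y**2/3 - 2*y + 1/4) + 2*y*sin(y**3 + y**2/3 - 2*y + 1/4) + 16*y - 6*sin(y**3 + y**2/3 - 2*y + 1/4))/(4*y**2 + 2), which equals G'(y).

G(y) = -(-4*log(3*y**2 + 3/2) + 3*cos(y**3 + y**2/3 - 2*y + 1/4))/2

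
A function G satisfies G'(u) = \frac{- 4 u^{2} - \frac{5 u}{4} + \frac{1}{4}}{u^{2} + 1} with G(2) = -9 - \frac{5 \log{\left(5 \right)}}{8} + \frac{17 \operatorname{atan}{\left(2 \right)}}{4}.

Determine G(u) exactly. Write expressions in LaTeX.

A first test for any G(u): its u-derivative must equal the given G'(u).
A general antiderivative is - 4 u - \frac{5 \log{\left(u^{2} + 1 \right)}}{8} + \frac{17 \operatorname{atan}{\left(u \right)}}{4} + C.
The condition gives C = -9 - \frac{5 \log{\left(5 \right)}}{8} + \frac{17 \operatorname{atan}{\left(2 \right)}}{4} - (-8 - \frac{5 \log{\left(5 \right)}}{8} + \frac{17 \operatorname{atan}{\left(2 \right)}}{4}) = -1.
So G(u) = - 4 u - \frac{5 \log{\left(u^{2} + 1 \right)}}{8} + \frac{17 \operatorname{atan}{\left(u \right)}}{4} - 1.
Check: d/du[- 4 u - \frac{5 \log{\left(u^{2} + 1 \right)}}{8} + \frac{17 \operatorname{atan}{\left(u \right)}}{4} - 1] = \frac{- 16 u^{2} - 5 u + 1}{4 u^{2} + 4}, which equals G'(u).

G(u) = - 4 u - \frac{5 \log{\left(u^{2} + 1 \right)}}{8} + \frac{17 \operatorname{atan}{\left(u \right)}}{4} - 1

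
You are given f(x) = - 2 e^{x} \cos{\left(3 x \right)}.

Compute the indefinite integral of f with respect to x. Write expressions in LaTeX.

F(x) = - \frac{3 e^{x} \sin{\left(3 x \right)}}{5} - \frac{e^{x} \cos{\left(3 x \right)}}{5} + C

An antiderivative F(x) passes only if d/dx[F] lands on f(x) exactly.
Check: d/dx[- \frac{3 e^{x} \sin{\left(3 x \right)}}{5} - \frac{e^{x} \cos{\left(3 x \right)}}{5}] = - 2 e^{x} \cos{\left(3 x \right)} = f(x).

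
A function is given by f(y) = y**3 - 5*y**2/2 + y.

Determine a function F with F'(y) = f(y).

An antiderivative is F(y) = y**2*(3*y**2 - 10*y + 6)/12.

Integrate term by term and add the pieces.
Check: d/dy[y**2*(3*y**2 - 10*y + 6)/12] = y**3 - 5*y**2/2 + y = f(y).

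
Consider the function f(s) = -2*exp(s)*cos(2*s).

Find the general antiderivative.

F(s) = -4*exp(s)*sin(2*s)/5 - 2*exp(s)*cos(2*s)/5 + C

Differentiate the proposed F(s) back; it has to land on f(s) exactly.
Check: d/ds[-4*exp(s)*sin(2*s)/5 - 2*exp(s)*cos(2*s)/5] = -2*exp(s)*cos(2*s) = f(s).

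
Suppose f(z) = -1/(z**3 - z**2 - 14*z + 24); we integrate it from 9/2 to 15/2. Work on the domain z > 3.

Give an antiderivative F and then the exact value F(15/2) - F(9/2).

Factor the denominator ((z - 3)*(z - 2)*(z + 4)) and decompose: f = -1/(42*(z + 4)) + 1/(6*(z - 2)) - 1/(7*(z - 3)); each piece integrates to a log, atan, or power term.
F(z) = -log(z - 3)/7 + log(z - 2)/6 - log(z + 4)/42 is an antiderivative of f.
Check: d/dz[-log(z - 3)/7 + log(z - 2)/6 - log(z + 4)/42] = -1/(z**3 - z**2 - 14*z + 24) = f(z).
F(15/2) = -log(9/2)/7 - log(23/2)/42 + log(11/2)/6; F(9/2) = -log(3/2)/7 - log(17/2)/42 + log(5/2)/6.
Integral = F(15/2) - F(9/2) = -log(9/2)/7 - log(5/2)/6 - log(23/2)/42 + log(17/2)/42 + log(3/2)/7 + log(11/2)/6.

Antiderivative: F(z) = -log(z - 3)/7 + log(z - 2)/6 - log(z + 4)/42; value = -log(9/2)/7 - log(5/2)/6 - log(23/2)/42 + log(17/2)/42 + log(3/2)/7 + log(11/2)/6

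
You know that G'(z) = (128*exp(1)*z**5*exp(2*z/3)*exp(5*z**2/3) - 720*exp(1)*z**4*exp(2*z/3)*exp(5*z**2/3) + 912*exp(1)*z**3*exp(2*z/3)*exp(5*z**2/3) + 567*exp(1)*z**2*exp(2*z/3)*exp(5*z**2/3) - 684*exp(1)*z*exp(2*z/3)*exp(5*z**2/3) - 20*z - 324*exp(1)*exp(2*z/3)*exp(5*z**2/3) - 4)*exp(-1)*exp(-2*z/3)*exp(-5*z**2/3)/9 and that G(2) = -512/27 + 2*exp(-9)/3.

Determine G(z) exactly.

A first test for any G(z): its z-derivative must equal the given G'(z).
A general antiderivative is -(-4*z**2/3 + 3*z + 2)**3 + 2*exp(-5*z**2/3 - 2*z/3 - 1)/3 + C.
The condition gives C = -512/27 + 2*exp(-9)/3 - (-512/27 + 2*exp(-9)/3) = 0.
So G(z) = (-(-4*z**2 + 9*z + 6)**3 + 18*exp(-5*z**2/3 - 2*z/3 - 1))/27.
Check: d/dz[(-(-4*z**2 + 9*z + 6)**3 + 18*exp(-5*z**2/3 - 2*z/3 - 1))/27] = (128*exp(1)*z**5*exp(2*z/3)*exp(5*z**2/3) - 720*exp(1)*z**4*exp(2*z/3)*exp(5*z**2/3) + 912*exp(1)*z**3*exp(2*z/3)*exp(5*z**2/3) + 567*exp(1)*z**2*exp(2*z/3)*exp(5*z**2/3) - 684*exp(1)*z*exp(2*z/3)*exp(5*z**2/3) - 20*z - 324*exp(1)*exp(2*z/3)*exp(5*z**2/3) - 4)*exp(-1)*exp(-2*z/3)*exp(-5*z**2/3)/9 = G'(z).

G(z) = (-(-4*z**2 + 9*z + 6)**3 + 18*exp(-5*z**2/3 - 2*z/3 - 1))/27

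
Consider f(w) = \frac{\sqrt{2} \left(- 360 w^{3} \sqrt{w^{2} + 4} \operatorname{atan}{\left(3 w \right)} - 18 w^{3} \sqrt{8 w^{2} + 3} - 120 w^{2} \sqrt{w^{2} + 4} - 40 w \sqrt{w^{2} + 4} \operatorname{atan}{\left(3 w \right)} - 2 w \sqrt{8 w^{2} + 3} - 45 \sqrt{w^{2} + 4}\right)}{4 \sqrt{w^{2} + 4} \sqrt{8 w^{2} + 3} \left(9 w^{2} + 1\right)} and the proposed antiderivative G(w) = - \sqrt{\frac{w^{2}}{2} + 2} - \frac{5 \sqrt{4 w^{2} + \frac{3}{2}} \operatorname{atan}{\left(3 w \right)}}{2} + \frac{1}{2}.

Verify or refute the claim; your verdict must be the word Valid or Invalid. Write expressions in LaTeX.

d/dw[G] = \frac{- 360 w^{3} \sqrt{w^{2} + 4} \operatorname{atan}{\left(3 w \right)} - 18 w^{3} \sqrt{8 w^{2} + 3} - 120 w^{2} \sqrt{w^{2} + 4} - 40 w \sqrt{w^{2} + 4} \operatorname{atan}{\left(3 w \right)} - 2 w \sqrt{8 w^{2} + 3} - 45 \sqrt{w^{2} + 4}}{18 \sqrt{2} w^{2} \sqrt{w^{2} + 4} \sqrt{8 w^{2} + 3} + 2 \sqrt{2} \sqrt{w^{2} + 4} \sqrt{8 w^{2} + 3}}
This equals f(w) exactly, so the claim holds.

Valid: G'(w) = f(w).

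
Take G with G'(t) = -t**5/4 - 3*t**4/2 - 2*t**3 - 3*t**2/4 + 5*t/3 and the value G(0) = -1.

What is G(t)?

G(t) = -(5*t**6 + 36*t**5 + 60*t**4 + 30*t**3 - 100*t**2 + 120)/120

The integrand splits into summands that can be handled one at a time.
A general antiderivative is -t**6/24 - 3*t**5/10 - t**4/2 - t**3/4 + 5*t**2/6 + C.
The condition gives C = -1 - (0) = -1.
So G(t) = -(5*t**6 + 36*t**5 + 60*t**4 + 30*t**3 - 100*t**2 + 120)/120.
Check: d/dt[-(5*t**6 + 36*t**5 + 60*t**4 + 30*t**3 - 100*t**2 + 120)/120] = -t**5/4 - 3*t**4/2 - 2*t**3 - 3*t**2/4 + 5*t/3 = G'(t).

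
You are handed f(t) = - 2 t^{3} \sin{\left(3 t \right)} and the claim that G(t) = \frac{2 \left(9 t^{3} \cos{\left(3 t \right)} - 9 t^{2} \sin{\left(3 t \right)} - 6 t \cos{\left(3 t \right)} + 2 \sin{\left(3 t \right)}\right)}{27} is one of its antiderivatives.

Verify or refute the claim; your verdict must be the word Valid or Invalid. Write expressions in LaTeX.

d/dt[G] = - 2 t^{3} \sin{\left(3 t \right)}
This equals f(t) exactly, so the claim holds.

Valid: G'(t) = f(t).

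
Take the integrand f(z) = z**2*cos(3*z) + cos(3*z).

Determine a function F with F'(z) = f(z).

The integrand splits into summands that can be handled one at a time.
Check: d/dz[(9*z**2*sin(3*z) + 6*z*cos(3*z) + 7*sin(3*z))/27] = z**2*cos(3*z) + cos(3*z) = f(z).

An antiderivative is F(z) = (9*z**2*sin(3*z) + 6*z*cos(3*z) + 7*sin(3*z))/27.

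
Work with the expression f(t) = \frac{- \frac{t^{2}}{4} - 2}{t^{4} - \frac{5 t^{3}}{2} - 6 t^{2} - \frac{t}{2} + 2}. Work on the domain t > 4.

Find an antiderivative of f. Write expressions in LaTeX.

Factor the denominator (2 \left(t - 4\right) \left(t + 1\right)^{2} \left(2 t - 1\right)) and decompose: f = \frac{11}{21 \left(2 t - 1\right)} - \frac{29}{150 \left(t + 1\right)} - \frac{3}{10 \left(t + 1\right)^{2}} - \frac{12}{175 \left(t - 4\right)}; each piece integrates to a log, atan, or power term.
Check: d/dt[- \frac{72 t \log{\left(t - 4 \right)} - 275 t \log{\left(t - \frac{1}{2} \right)} + 203 t \log{\left(t + 1 \right)} + 72 \log{\left(t - 4 \right)} - 275 \log{\left(t - \frac{1}{2} \right)} + 203 \log{\left(t + 1 \right)} - 315}{1050 \left(t + 1\right)}] = \frac{- t^{2} - 8}{4 t^{4} - 10 t^{3} - 24 t^{2} - 2 t + 8}, which equals f(t).

An antiderivative is F(t) = - \frac{72 t \log{\left(t - 4 \right)} - 275 t \log{\left(t - \frac{1}{2} \right)} + 203 t \log{\left(t + 1 \right)} + 72 \log{\left(t - 4 \right)} - 275 \log{\left(t - \frac{1}{2} \right)} + 203 \log{\left(t + 1 \right)} - 315}{1050 \left(t + 1\right)}.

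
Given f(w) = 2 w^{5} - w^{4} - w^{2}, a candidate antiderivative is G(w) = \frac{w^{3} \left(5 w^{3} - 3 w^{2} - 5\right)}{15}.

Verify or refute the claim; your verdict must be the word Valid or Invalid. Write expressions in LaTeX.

d/dw[G] = 2 w^{5} - w^{4} - w^{2}
This equals f(w) exactly, so the claim holds.

Valid - the claim checks out under differentiation.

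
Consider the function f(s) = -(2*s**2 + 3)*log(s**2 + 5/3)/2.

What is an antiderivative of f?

An antiderivative F(s) passes only if d/ds[F] lands on f(s) exactly.
Check: d/ds[(12*s**3 + 9*s*(-2*s**2 - 9)*log(s**2 + 5/3) + 102*s - 34*sqrt(15)*atan(sqrt(15)*s/5))/54] = -s**2*log(s**2 + 5/3) - 3*log(s**2 + 5/3)/2, which equals f(s).

An antiderivative is F(s) = (12*s**3 + 9*s*(-2*s**2 - 9)*log(s**2 + 5/3) + 102*s - 34*sqrt(15)*atan(sqrt(15)*s/5))/54.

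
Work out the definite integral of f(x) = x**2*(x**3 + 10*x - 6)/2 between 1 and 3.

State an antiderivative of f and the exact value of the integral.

Antiderivative: F(x) = x**6/12 + 5*x**4/4 - x**3; value = 404/3

Recover f(x) by differentiating a candidate F(x); any mismatch rules it out.
F(x) = x**6/12 + 5*x**4/4 - x**3 is an antiderivative of f.
Check: d/dx[x**6/12 + 5*x**4/4 - x**3] = x**5/2 + 5*x**3 - 3*x**2, which equals f(x).
F(3) = 135; F(1) = 1/3.
Integral = F(3) - F(1) = 404/3.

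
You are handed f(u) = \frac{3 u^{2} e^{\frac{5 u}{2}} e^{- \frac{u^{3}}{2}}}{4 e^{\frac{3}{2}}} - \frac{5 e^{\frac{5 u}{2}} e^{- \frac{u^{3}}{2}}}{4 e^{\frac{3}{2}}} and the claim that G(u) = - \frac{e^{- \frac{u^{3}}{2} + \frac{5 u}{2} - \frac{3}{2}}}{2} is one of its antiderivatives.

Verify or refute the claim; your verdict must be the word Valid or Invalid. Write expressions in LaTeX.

d/du[G] = \frac{\left(3 u^{2} - 5\right) e^{\frac{5 u}{2}} e^{- \frac{u^{3}}{2}}}{4 e^{\frac{3}{2}}}
This equals f(u) exactly, so the claim holds.

Valid - the claim checks out under differentiation.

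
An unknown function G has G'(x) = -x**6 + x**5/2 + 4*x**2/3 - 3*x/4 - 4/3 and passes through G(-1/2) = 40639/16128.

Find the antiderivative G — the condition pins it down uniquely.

G(x) = -x**7/7 + x**6/12 + 4*x**3/9 - 3*x**2/8 - 4*x/3 + 2

The integrand splits into summands that can be handled one at a time.
A general antiderivative is -x**7/7 + x**6/12 + 4*x**3/9 - 3*x**2/8 - 4*x/3 + C.
The condition gives C = 40639/16128 - (8383/16128) = 2.
So G(x) = -x**7/7 + x**6/12 + 4*x**3/9 - 3*x**2/8 - 4*x/3 + 2.
Check: d/dx[-x**7/7 + x**6/12 + 4*x**3/9 - 3*x**2/8 - 4*x/3 + 2] = -x**6 + x**5/2 + 4*x**2/3 - 3*x/4 - 4/3 = G'(x).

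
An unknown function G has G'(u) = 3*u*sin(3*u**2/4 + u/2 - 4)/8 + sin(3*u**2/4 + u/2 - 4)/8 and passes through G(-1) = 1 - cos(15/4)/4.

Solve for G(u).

G(u) = 1 - cos(3*u**2/4 + u/2 - 4)/4

The substitution w = 3*u**2/4 + u/2 - 4 works: G'(u) is exactly (dG/dw)*(dw/du) for that inner function.
A general antiderivative is -cos(3*u**2/4 + u/2 - 4)/4 + C.
The condition gives C = 1 - cos(15/4)/4 - (-cos(15/4)/4) = 1.
So G(u) = 1 - cos(3*u**2/4 + u/2 - 4)/4.
Check: d/du[1 - cos(3*u**2/4 + u/2 - 4)/4] = 3*u*sin(3*u**2/4 + u/2 - 4)/8 + sin(3*u**2/4 + u/2 - 4)/8 = G'(u).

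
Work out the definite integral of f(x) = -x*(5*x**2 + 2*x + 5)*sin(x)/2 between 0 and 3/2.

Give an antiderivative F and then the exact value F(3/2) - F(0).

Antiderivative: F(x) = 5*x**3*cos(x)/2 - 15*x**2*sin(x)/2 + x**2*cos(x) - 2*x*sin(x) - 25*x*cos(x)/2 + 25*sin(x)/2 - 2*cos(x); value = -59*sin(3/2)/8 - 161*cos(3/2)/16 + 2

Differentiate the proposed F(x) back; it has to land on f(x) exactly.
F(x) = 5*x**3*cos(x)/2 - 15*x**2*sin(x)/2 + x**2*cos(x) - 2*x*sin(x) - 25*x*cos(x)/2 + 25*sin(x)/2 - 2*cos(x) is an antiderivative of f.
Check: d/dx[5*x**3*cos(x)/2 - 15*x**2*sin(x)/2 + x**2*cos(x) - 2*x*sin(x) - 25*x*cos(x)/2 + 25*sin(x)/2 - 2*cos(x)] = -5*x**3*sin(x)/2 - x**2*sin(x) - 5*x*sin(x)/2, which equals f(x).
F(3/2) = -59*sin(3/2)/8 - 161*cos(3/2)/16; F(0) = -2.
Integral = F(3/2) - F(0) = -59*sin(3/2)/8 - 161*cos(3/2)/16 + 2.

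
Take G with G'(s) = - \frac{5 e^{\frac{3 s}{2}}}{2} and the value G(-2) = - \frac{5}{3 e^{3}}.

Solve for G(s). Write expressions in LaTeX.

For G(s) to be correct, d/ds[G] must agree with the stated G'(s) identically.
A general antiderivative is - \frac{5 e^{\frac{3 s}{2}}}{3} + C.
The condition gives C = - \frac{5}{3 e^{3}} - (- \frac{5}{3 e^{3}}) = 0.
So G(s) = - \frac{5 e^{\frac{3 s}{2}}}{3}.
Check: d/ds[- \frac{5 e^{\frac{3 s}{2}}}{3}] = - \frac{5 e^{\frac{3 s}{2}}}{2} = G'(s).

G(s) = - \frac{5 e^{\frac{3 s}{2}}}{3}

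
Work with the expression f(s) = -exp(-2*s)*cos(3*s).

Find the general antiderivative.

Whatever form F(s) takes, F'(s) = f(s) is non-negotiable.
Check: d/ds[-3*exp(-2*s)*sin(3*s)/13 + 2*exp(-2*s)*cos(3*s)/13] = -exp(-2*s)*cos(3*s) = f(s).

F(s) = -3*exp(-2*s)*sin(3*s)/13 + 2*exp(-2*s)*cos(3*s)/13 + C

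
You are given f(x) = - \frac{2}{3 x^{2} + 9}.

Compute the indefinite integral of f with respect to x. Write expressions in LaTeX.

F(x) = - \frac{2 \sqrt{3} \operatorname{atan}{\left(\frac{\sqrt{3} x}{3} \right)}}{9} + C

Check any antiderivative F(x) by computing F'(x) and comparing it with f(x).
Check: d/dx[- \frac{2 \sqrt{3} \operatorname{atan}{\left(\frac{\sqrt{3} x}{3} \right)}}{9}] = - \frac{2}{3 x^{2} + 9} = f(x).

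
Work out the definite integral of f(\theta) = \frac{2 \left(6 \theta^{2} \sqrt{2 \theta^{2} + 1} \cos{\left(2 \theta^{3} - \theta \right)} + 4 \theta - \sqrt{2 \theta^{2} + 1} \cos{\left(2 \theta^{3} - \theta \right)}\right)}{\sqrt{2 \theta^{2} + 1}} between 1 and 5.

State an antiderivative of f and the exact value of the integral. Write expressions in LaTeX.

Antiderivative: F(\theta) = 2 \left(2 \sqrt{2 \theta^{2} + 1} + \sin{\left(2 \theta^{3} - \theta \right)}\right); value = - 4 \sqrt{3} - 2 \sin{\left(1 \right)} + 2 \sin{\left(245 \right)} + 4 \sqrt{51}

An antiderivative F(\theta) passes only if d/d\theta[F] lands on f(\theta) exactly.
F(\theta) = 2 \left(2 \sqrt{2 \theta^{2} + 1} + \sin{\left(2 \theta^{3} - \theta \right)}\right) is an antiderivative of f.
Check: d/d\theta[2 \left(2 \sqrt{2 \theta^{2} + 1} + \sin{\left(2 \theta^{3} - \theta \right)}\right)] = \frac{12 \theta^{2} \sqrt{2 \theta^{2} + 1} \cos{\left(2 \theta^{3} - \theta \right)} + 8 \theta - 2 \sqrt{2 \theta^{2} + 1} \cos{\left(2 \theta^{3} - \theta \right)}}{\sqrt{2 \theta^{2} + 1}}, which equals f(\theta).
F(5) = 2 \sin{\left(245 \right)} + 4 \sqrt{51}; F(1) = 2 \sin{\left(1 \right)} + 4 \sqrt{3}.
Integral = F(5) - F(1) = - 4 \sqrt{3} - 2 \sin{\left(1 \right)} + 2 \sin{\left(245 \right)} + 4 \sqrt{51}.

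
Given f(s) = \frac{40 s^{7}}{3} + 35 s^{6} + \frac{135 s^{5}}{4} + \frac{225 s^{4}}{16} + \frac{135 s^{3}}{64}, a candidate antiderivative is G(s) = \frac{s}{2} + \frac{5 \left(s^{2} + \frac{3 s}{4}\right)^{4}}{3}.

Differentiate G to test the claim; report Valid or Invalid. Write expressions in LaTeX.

d/ds[G] = \frac{40 s^{7}}{3} + 35 s^{6} + \frac{135 s^{5}}{4} + \frac{225 s^{4}}{16} + \frac{135 s^{3}}{64} + \frac{1}{2}
d/ds[G] - f(s) = \frac{1}{2} != 0.

Invalid: d/ds[G] - f = \frac{1}{2}, which is not 0.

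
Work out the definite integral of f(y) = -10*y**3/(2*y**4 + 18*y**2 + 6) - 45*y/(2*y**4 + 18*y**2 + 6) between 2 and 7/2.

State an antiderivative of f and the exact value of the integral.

Antiderivative: F(y) = -5*log(y**4/3 + 3*y**2 + 1)/4; value = -5*log(4213/48)/4 + 5*log(55/3)/4

The substitution u = y**4/3 + 3*y**2 + 1 works: f is exactly (dF/du)*(du/dy) for that inner function.
F(y) = -5*log(y**4/3 + 3*y**2 + 1)/4 is an antiderivative of f.
Check: d/dy[-5*log(y**4/3 + 3*y**2 + 1)/4] = (-10*y**3 - 45*y)/(2*y**4 + 18*y**2 + 6), which equals f(y).
F(7/2) = -5*log(4213/48)/4; F(2) = -5*log(55/3)/4.
Integral = F(7/2) - F(2) = -5*log(4213/48)/4 + 5*log(55/3)/4.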